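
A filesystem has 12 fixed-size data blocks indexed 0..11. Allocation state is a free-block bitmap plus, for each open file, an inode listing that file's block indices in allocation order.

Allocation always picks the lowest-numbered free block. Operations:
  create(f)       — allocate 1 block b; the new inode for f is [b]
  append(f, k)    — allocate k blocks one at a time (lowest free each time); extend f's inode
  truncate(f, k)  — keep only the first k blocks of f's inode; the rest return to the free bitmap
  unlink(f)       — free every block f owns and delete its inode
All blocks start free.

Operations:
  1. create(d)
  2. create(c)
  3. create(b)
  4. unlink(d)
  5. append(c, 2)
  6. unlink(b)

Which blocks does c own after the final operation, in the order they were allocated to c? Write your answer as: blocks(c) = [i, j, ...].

blocks(c) = [1, 0, 3]

[1] create(d) — d=0 (map F...........)
[2] create(c) — c=1 d=0 (map FF..........)
[3] create(b) — b=2 c=1 d=0 (map FFF.........)
[4] unlink(d) — b=2 c=1 (map .FF.........)
[5] append(c, 2) — b=2 c=1,0,3 (map FFFF........)
[6] unlink(b) — c=1,0,3 (map FF.F........)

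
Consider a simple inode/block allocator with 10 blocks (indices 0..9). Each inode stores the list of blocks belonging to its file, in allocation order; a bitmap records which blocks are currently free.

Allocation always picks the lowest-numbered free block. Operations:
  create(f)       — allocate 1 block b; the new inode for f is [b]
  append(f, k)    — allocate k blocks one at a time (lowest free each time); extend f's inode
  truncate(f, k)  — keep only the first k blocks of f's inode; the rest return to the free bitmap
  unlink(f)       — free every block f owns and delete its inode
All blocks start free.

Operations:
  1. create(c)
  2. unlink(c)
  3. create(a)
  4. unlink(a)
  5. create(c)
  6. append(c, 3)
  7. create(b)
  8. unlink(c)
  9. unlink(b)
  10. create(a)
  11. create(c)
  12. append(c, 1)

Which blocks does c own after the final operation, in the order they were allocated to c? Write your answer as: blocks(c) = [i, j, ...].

  1. create(c)  ⇒  F.........  {c→[0]}
  2. unlink(c)  ⇒  ..........  {}
  3. create(a)  ⇒  F.........  {a→[0]}
  4. unlink(a)  ⇒  ..........  {}
  5. create(c)  ⇒  F.........  {c→[0]}
  6. append(c, 3)  ⇒  FFFF......  {c→[0, 1, 2, 3]}
  7. create(b)  ⇒  FFFFF.....  {b→[4]; c→[0, 1, 2, 3]}
  8. unlink(c)  ⇒  ....F.....  {b→[4]}
  9. unlink(b)  ⇒  ..........  {}
  10. create(a)  ⇒  F.........  {a→[0]}
  11. create(c)  ⇒  FF........  {a→[0]; c→[1]}
  12. append(c, 1)  ⇒  FFF.......  {a→[0]; c→[1, 2]}

blocks(c) = [1, 2]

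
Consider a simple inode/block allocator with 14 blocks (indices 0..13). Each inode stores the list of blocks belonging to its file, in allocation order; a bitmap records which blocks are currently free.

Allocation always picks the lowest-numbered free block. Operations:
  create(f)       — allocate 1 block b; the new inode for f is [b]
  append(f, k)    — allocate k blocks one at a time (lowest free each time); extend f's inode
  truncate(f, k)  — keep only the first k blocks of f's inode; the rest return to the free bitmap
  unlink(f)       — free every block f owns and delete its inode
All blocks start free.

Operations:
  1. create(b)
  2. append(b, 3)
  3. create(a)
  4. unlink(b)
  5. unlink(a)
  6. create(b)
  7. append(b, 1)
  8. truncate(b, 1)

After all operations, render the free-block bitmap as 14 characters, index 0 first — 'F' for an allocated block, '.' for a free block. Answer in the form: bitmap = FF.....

bitmap = F.............

after create(b) → b:[0]  free=[F.............]
after append(b, 3) → b:[0, 1, 2, 3]  free=[FFFF..........]
after create(a) → a:[4], b:[0, 1, 2, 3]  free=[FFFFF.........]
after unlink(b) → a:[4]  free=[....F.........]
after unlink(a) →   free=[..............]
after create(b) → b:[0]  free=[F.............]
after append(b, 1) → b:[0, 1]  free=[FF............]
after truncate(b, 1) → b:[0]  free=[F.............]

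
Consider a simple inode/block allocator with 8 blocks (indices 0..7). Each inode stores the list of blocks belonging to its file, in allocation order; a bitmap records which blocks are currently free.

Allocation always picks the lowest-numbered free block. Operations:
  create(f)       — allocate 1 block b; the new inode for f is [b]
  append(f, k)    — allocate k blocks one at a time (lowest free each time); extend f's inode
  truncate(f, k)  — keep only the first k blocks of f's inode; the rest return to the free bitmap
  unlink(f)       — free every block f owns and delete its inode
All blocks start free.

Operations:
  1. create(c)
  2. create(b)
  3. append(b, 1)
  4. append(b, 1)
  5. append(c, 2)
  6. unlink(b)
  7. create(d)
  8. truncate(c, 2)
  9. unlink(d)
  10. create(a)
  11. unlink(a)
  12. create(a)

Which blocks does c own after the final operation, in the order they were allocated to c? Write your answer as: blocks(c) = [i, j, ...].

create(c): bitmap=F....... | c=[0]
create(b): bitmap=FF...... | b=[1] c=[0]
append(b, 1): bitmap=FFF..... | b=[1, 2] c=[0]
append(b, 1): bitmap=FFFF.... | b=[1, 2, 3] c=[0]
append(c, 2): bitmap=FFFFFF.. | b=[1, 2, 3] c=[0, 4, 5]
unlink(b): bitmap=F...FF.. | c=[0, 4, 5]
create(d): bitmap=FF..FF.. | c=[0, 4, 5] d=[1]
truncate(c, 2): bitmap=FF..F... | c=[0, 4] d=[1]
unlink(d): bitmap=F...F... | c=[0, 4]
create(a): bitmap=FF..F... | a=[1] c=[0, 4]
unlink(a): bitmap=F...F... | c=[0, 4]
create(a): bitmap=FF..F... | a=[1] c=[0, 4]

blocks(c) = [0, 4]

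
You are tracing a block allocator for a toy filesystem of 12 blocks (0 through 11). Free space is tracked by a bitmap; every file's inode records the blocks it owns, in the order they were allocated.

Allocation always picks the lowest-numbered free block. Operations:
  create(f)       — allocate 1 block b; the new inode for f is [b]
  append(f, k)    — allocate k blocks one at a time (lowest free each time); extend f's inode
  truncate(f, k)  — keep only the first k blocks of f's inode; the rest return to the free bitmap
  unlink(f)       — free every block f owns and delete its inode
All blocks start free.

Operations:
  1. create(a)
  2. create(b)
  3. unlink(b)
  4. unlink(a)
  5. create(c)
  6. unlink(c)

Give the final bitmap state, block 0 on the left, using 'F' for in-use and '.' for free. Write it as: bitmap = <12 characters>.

[1] create(a) — a=0 (map F...........)
[2] create(b) — a=0 b=1 (map FF..........)
[3] unlink(b) — a=0 (map F...........)
[4] unlink(a) —  (map ............)
[5] create(c) — c=0 (map F...........)
[6] unlink(c) —  (map ............)

bitmap = ............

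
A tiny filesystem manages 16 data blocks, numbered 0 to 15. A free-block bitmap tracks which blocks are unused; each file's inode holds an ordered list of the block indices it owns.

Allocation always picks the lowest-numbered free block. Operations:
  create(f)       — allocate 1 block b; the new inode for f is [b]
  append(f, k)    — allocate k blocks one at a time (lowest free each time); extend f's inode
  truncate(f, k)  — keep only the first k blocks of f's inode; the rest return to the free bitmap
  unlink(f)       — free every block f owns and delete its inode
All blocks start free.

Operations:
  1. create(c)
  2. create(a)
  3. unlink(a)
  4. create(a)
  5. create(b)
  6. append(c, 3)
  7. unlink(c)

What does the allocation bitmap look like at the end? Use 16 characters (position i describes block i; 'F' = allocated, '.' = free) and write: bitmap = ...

bitmap = .FF.............

  1. create(c)  ⇒  F...............  {c→[0]}
  2. create(a)  ⇒  FF..............  {a→[1]; c→[0]}
  3. unlink(a)  ⇒  F...............  {c→[0]}
  4. create(a)  ⇒  FF..............  {a→[1]; c→[0]}
  5. create(b)  ⇒  FFF.............  {a→[1]; b→[2]; c→[0]}
  6. append(c, 3)  ⇒  FFFFFF..........  {a→[1]; b→[2]; c→[0, 3, 4, 5]}
  7. unlink(c)  ⇒  .FF.............  {a→[1]; b→[2]}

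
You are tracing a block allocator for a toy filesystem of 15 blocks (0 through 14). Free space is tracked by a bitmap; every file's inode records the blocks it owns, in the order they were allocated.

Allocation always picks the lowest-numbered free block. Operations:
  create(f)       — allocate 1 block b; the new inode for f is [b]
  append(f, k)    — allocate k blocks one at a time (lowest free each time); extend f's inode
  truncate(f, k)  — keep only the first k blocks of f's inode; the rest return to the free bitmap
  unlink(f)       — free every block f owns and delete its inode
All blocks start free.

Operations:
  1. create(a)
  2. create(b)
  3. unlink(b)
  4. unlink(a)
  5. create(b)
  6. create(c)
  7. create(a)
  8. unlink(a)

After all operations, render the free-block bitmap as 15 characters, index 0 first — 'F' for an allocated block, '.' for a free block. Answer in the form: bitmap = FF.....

bitmap = FF.............

  1. create(a)  ⇒  F..............  {a→[0]}
  2. create(b)  ⇒  FF.............  {a→[0]; b→[1]}
  3. unlink(b)  ⇒  F..............  {a→[0]}
  4. unlink(a)  ⇒  ...............  {}
  5. create(b)  ⇒  F..............  {b→[0]}
  6. create(c)  ⇒  FF.............  {b→[0]; c→[1]}
  7. create(a)  ⇒  FFF............  {a→[2]; b→[0]; c→[1]}
  8. unlink(a)  ⇒  FF.............  {b→[0]; c→[1]}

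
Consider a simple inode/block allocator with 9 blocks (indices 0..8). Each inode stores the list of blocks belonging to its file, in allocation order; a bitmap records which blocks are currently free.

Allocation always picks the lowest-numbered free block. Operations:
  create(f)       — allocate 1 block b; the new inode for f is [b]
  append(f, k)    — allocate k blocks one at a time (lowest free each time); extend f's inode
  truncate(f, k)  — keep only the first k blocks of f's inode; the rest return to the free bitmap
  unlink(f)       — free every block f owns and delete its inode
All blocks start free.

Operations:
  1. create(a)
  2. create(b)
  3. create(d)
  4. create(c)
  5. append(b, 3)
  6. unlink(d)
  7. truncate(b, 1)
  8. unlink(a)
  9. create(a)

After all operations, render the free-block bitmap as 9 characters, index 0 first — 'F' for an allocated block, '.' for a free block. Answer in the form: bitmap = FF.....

[1] create(a) — a=0 (map F........)
[2] create(b) — a=0 b=1 (map FF.......)
[3] create(d) — a=0 b=1 d=2 (map FFF......)
[4] create(c) — a=0 b=1 c=3 d=2 (map FFFF.....)
[5] append(b, 3) — a=0 b=1,4,5,6 c=3 d=2 (map FFFFFFF..)
[6] unlink(d) — a=0 b=1,4,5,6 c=3 (map FF.FFFF..)
[7] truncate(b, 1) — a=0 b=1 c=3 (map FF.F.....)
[8] unlink(a) — b=1 c=3 (map .F.F.....)
[9] create(a) — a=0 b=1 c=3 (map FF.F.....)

bitmap = FF.F.....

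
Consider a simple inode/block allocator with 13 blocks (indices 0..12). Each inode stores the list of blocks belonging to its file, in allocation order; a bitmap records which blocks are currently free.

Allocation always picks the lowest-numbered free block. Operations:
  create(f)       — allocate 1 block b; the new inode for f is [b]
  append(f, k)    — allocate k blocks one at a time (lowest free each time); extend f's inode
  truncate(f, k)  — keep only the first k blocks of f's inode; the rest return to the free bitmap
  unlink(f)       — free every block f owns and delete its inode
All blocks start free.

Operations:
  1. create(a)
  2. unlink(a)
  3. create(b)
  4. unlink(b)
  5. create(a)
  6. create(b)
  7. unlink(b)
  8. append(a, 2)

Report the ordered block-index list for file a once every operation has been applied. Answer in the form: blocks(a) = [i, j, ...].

blocks(a) = [0, 1, 2]

  1. create(a)  ⇒  F............  {a→[0]}
  2. unlink(a)  ⇒  .............  {}
  3. create(b)  ⇒  F............  {b→[0]}
  4. unlink(b)  ⇒  .............  {}
  5. create(a)  ⇒  F............  {a→[0]}
  6. create(b)  ⇒  FF...........  {a→[0]; b→[1]}
  7. unlink(b)  ⇒  F............  {a→[0]}
  8. append(a, 2)  ⇒  FFF..........  {a→[0, 1, 2]}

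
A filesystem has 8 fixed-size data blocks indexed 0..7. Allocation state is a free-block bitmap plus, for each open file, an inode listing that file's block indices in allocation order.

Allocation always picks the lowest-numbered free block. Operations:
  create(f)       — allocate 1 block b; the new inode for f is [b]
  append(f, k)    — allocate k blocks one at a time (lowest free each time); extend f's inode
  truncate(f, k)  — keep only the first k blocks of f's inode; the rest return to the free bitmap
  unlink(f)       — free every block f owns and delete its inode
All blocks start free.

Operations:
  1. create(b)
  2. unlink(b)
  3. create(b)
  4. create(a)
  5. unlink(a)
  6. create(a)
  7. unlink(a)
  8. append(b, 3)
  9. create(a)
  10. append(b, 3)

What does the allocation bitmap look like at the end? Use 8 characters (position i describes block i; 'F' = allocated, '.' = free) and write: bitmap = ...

[1] create(b) — b=0 (map F.......)
[2] unlink(b) —  (map ........)
[3] create(b) — b=0 (map F.......)
[4] create(a) — a=1 b=0 (map FF......)
[5] unlink(a) — b=0 (map F.......)
[6] create(a) — a=1 b=0 (map FF......)
[7] unlink(a) — b=0 (map F.......)
[8] append(b, 3) — b=0,1,2,3 (map FFFF....)
[9] create(a) — a=4 b=0,1,2,3 (map FFFFF...)
[10] append(b, 3) — a=4 b=0,1,2,3,5,6,7 (map FFFFFFFF)

bitmap = FFFFFFFF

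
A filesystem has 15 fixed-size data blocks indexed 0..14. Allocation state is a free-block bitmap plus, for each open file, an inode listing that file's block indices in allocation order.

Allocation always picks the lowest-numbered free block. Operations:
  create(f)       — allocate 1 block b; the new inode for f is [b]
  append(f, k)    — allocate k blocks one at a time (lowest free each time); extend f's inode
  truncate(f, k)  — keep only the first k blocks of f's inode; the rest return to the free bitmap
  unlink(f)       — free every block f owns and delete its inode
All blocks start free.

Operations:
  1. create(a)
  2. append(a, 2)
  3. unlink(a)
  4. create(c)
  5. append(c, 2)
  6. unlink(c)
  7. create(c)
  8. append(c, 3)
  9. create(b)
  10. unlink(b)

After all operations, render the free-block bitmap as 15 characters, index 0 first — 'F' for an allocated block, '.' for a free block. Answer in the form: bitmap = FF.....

bitmap = FFFF...........

[1] create(a) — a=0 (map F..............)
[2] append(a, 2) — a=0,1,2 (map FFF............)
[3] unlink(a) —  (map ...............)
[4] create(c) — c=0 (map F..............)
[5] append(c, 2) — c=0,1,2 (map FFF............)
[6] unlink(c) —  (map ...............)
[7] create(c) — c=0 (map F..............)
[8] append(c, 3) — c=0,1,2,3 (map FFFF...........)
[9] create(b) — b=4 c=0,1,2,3 (map FFFFF..........)
[10] unlink(b) — c=0,1,2,3 (map FFFF...........)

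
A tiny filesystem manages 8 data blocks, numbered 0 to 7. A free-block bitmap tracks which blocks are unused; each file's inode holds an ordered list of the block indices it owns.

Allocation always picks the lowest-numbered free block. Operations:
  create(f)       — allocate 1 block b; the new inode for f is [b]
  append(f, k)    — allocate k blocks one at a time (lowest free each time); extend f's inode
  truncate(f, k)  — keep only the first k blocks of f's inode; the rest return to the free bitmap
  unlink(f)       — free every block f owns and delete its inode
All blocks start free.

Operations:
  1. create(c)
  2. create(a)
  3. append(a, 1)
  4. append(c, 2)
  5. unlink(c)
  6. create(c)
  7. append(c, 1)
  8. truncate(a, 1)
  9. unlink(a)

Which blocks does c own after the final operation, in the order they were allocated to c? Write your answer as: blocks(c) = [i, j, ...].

blocks(c) = [0, 3]

create(c): bitmap=F....... | c=[0]
create(a): bitmap=FF...... | a=[1] c=[0]
append(a, 1): bitmap=FFF..... | a=[1, 2] c=[0]
append(c, 2): bitmap=FFFFF... | a=[1, 2] c=[0, 3, 4]
unlink(c): bitmap=.FF..... | a=[1, 2]
create(c): bitmap=FFF..... | a=[1, 2] c=[0]
append(c, 1): bitmap=FFFF.... | a=[1, 2] c=[0, 3]
truncate(a, 1): bitmap=FF.F.... | a=[1] c=[0, 3]
unlink(a): bitmap=F..F.... | c=[0, 3]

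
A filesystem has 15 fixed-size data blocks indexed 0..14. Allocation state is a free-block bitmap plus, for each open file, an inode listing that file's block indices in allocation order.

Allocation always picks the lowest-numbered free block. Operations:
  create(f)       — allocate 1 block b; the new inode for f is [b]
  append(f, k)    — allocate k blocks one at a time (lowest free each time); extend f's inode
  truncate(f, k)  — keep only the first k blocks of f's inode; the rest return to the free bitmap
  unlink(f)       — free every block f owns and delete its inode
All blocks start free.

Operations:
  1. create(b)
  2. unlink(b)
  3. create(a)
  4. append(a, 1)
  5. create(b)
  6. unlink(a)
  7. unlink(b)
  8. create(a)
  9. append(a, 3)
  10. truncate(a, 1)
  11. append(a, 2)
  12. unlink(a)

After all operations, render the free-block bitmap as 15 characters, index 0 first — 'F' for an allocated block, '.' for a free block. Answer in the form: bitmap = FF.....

bitmap = ...............

  1. create(b)  ⇒  F..............  {b→[0]}
  2. unlink(b)  ⇒  ...............  {}
  3. create(a)  ⇒  F..............  {a→[0]}
  4. append(a, 1)  ⇒  FF.............  {a→[0, 1]}
  5. create(b)  ⇒  FFF............  {a→[0, 1]; b→[2]}
  6. unlink(a)  ⇒  ..F............  {b→[2]}
  7. unlink(b)  ⇒  ...............  {}
  8. create(a)  ⇒  F..............  {a→[0]}
  9. append(a, 3)  ⇒  FFFF...........  {a→[0, 1, 2, 3]}
  10. truncate(a, 1)  ⇒  F..............  {a→[0]}
  11. append(a, 2)  ⇒  FFF............  {a→[0, 1, 2]}
  12. unlink(a)  ⇒  ...............  {}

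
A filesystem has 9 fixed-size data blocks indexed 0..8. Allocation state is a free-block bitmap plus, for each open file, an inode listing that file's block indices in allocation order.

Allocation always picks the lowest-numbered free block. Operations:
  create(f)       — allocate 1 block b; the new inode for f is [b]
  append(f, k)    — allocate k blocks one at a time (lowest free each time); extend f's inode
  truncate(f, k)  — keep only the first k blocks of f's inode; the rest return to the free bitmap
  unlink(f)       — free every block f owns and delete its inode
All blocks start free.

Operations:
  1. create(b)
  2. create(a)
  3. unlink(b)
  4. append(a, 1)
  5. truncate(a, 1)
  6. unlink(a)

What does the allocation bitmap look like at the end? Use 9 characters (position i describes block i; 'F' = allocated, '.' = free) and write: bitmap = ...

bitmap = .........

[1] create(b) — b=0 (map F........)
[2] create(a) — a=1 b=0 (map FF.......)
[3] unlink(b) — a=1 (map .F.......)
[4] append(a, 1) — a=1,0 (map FF.......)
[5] truncate(a, 1) — a=1 (map .F.......)
[6] unlink(a) —  (map .........)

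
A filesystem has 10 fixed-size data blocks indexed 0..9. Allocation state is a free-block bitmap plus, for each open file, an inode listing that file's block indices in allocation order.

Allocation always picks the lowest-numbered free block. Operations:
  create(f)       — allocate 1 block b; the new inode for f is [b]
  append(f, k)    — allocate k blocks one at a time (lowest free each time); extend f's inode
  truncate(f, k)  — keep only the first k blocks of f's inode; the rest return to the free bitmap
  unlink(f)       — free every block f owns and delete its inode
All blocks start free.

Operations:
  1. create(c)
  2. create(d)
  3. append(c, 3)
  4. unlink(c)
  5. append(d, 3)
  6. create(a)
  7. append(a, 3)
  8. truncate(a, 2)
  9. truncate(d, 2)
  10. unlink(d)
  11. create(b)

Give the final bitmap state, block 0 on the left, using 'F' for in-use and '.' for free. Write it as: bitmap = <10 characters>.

[1] create(c) — c=0 (map F.........)
[2] create(d) — c=0 d=1 (map FF........)
[3] append(c, 3) — c=0,2,3,4 d=1 (map FFFFF.....)
[4] unlink(c) — d=1 (map .F........)
[5] append(d, 3) — d=1,0,2,3 (map FFFF......)
[6] create(a) — a=4 d=1,0,2,3 (map FFFFF.....)
[7] append(a, 3) — a=4,5,6,7 d=1,0,2,3 (map FFFFFFFF..)
[8] truncate(a, 2) — a=4,5 d=1,0,2,3 (map FFFFFF....)
[9] truncate(d, 2) — a=4,5 d=1,0 (map FF..FF....)
[10] unlink(d) — a=4,5 (map ....FF....)
[11] create(b) — a=4,5 b=0 (map F...FF....)

bitmap = F...FF....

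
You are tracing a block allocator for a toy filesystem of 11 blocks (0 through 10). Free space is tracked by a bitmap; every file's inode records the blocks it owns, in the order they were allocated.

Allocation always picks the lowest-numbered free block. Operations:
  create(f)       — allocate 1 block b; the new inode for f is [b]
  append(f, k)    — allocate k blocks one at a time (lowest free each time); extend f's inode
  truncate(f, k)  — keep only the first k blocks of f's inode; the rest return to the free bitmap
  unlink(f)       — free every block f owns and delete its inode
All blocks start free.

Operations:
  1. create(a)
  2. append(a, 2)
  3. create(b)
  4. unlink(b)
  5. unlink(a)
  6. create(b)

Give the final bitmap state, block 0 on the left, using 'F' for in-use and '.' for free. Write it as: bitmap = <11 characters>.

bitmap = F..........

create(a): bitmap=F.......... | a=[0]
append(a, 2): bitmap=FFF........ | a=[0, 1, 2]
create(b): bitmap=FFFF....... | a=[0, 1, 2] b=[3]
unlink(b): bitmap=FFF........ | a=[0, 1, 2]
unlink(a): bitmap=........... | 
create(b): bitmap=F.......... | b=[0]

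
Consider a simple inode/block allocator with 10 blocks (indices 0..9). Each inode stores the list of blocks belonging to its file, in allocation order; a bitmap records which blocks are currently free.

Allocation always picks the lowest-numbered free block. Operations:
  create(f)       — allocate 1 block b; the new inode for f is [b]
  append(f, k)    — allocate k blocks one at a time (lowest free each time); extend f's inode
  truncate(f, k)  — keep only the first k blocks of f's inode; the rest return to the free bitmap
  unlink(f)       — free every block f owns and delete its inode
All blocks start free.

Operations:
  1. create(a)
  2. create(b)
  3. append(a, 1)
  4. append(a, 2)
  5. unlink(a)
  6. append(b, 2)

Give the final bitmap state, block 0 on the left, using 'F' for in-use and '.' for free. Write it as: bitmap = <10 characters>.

bitmap = FFF.......

after create(a) → a:[0]  free=[F.........]
after create(b) → a:[0], b:[1]  free=[FF........]
after append(a, 1) → a:[0, 2], b:[1]  free=[FFF.......]
after append(a, 2) → a:[0, 2, 3, 4], b:[1]  free=[FFFFF.....]
after unlink(a) → b:[1]  free=[.F........]
after append(b, 2) → b:[1, 0, 2]  free=[FFF.......]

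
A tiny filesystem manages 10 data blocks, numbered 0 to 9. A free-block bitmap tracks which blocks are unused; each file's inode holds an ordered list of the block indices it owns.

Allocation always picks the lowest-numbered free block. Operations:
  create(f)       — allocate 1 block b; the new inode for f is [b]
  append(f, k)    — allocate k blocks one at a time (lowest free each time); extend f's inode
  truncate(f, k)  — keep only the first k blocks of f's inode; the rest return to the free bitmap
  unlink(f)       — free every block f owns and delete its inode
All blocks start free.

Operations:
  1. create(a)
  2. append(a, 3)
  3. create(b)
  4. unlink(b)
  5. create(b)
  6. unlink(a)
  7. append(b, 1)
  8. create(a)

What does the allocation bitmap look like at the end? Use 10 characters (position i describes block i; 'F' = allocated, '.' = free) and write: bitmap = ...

bitmap = FF..F.....

[1] create(a) — a=0 (map F.........)
[2] append(a, 3) — a=0,1,2,3 (map FFFF......)
[3] create(b) — a=0,1,2,3 b=4 (map FFFFF.....)
[4] unlink(b) — a=0,1,2,3 (map FFFF......)
[5] create(b) — a=0,1,2,3 b=4 (map FFFFF.....)
[6] unlink(a) — b=4 (map ....F.....)
[7] append(b, 1) — b=4,0 (map F...F.....)
[8] create(a) — a=1 b=4,0 (map FF..F.....)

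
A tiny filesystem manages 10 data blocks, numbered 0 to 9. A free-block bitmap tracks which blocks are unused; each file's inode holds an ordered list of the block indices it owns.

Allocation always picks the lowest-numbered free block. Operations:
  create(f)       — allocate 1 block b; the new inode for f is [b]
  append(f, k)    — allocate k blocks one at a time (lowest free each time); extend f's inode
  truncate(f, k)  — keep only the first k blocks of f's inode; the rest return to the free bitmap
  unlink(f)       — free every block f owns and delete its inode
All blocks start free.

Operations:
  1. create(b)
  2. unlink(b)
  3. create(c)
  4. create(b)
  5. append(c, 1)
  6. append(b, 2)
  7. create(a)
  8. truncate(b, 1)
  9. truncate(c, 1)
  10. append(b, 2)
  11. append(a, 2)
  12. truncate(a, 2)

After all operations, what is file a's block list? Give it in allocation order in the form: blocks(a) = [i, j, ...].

blocks(a) = [5, 4]

after create(b) → b:[0]  free=[F.........]
after unlink(b) →   free=[..........]
after create(c) → c:[0]  free=[F.........]
after create(b) → b:[1], c:[0]  free=[FF........]
after append(c, 1) → b:[1], c:[0, 2]  free=[FFF.......]
after append(b, 2) → b:[1, 3, 4], c:[0, 2]  free=[FFFFF.....]
after create(a) → a:[5], b:[1, 3, 4], c:[0, 2]  free=[FFFFFF....]
after truncate(b, 1) → a:[5], b:[1], c:[0, 2]  free=[FFF..F....]
after truncate(c, 1) → a:[5], b:[1], c:[0]  free=[FF...F....]
after append(b, 2) → a:[5], b:[1, 2, 3], c:[0]  free=[FFFF.F....]
after append(a, 2) → a:[5, 4, 6], b:[1, 2, 3], c:[0]  free=[FFFFFFF...]
after truncate(a, 2) → a:[5, 4], b:[1, 2, 3], c:[0]  free=[FFFFFF....]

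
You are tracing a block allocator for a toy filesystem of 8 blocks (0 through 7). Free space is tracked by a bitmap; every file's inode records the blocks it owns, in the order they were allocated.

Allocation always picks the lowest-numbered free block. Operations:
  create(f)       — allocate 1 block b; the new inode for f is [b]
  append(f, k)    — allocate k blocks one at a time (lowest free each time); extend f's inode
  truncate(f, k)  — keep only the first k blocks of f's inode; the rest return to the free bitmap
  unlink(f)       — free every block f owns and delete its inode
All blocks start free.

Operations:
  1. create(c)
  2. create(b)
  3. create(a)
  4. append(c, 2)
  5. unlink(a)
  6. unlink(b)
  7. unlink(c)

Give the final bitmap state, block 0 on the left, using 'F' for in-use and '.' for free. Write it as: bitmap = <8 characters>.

bitmap = ........

after create(c) → c:[0]  free=[F.......]
after create(b) → b:[1], c:[0]  free=[FF......]
after create(a) → a:[2], b:[1], c:[0]  free=[FFF.....]
after append(c, 2) → a:[2], b:[1], c:[0, 3, 4]  free=[FFFFF...]
after unlink(a) → b:[1], c:[0, 3, 4]  free=[FF.FF...]
after unlink(b) → c:[0, 3, 4]  free=[F..FF...]
after unlink(c) →   free=[........]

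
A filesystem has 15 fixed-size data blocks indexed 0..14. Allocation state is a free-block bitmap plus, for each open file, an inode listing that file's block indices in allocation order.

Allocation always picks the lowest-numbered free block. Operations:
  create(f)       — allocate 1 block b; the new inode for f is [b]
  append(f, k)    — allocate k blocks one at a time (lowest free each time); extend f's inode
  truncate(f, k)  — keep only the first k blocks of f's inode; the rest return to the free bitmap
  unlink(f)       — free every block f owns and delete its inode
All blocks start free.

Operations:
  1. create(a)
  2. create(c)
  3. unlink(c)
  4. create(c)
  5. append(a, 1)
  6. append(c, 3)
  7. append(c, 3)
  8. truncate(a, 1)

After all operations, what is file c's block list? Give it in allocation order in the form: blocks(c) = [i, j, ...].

blocks(c) = [1, 3, 4, 5, 6, 7, 8]

[1] create(a) — a=0 (map F..............)
[2] create(c) — a=0 c=1 (map FF.............)
[3] unlink(c) — a=0 (map F..............)
[4] create(c) — a=0 c=1 (map FF.............)
[5] append(a, 1) — a=0,2 c=1 (map FFF............)
[6] append(c, 3) — a=0,2 c=1,3,4,5 (map FFFFFF.........)
[7] append(c, 3) — a=0,2 c=1,3,4,5,6,7,8 (map FFFFFFFFF......)
[8] truncate(a, 1) — a=0 c=1,3,4,5,6,7,8 (map FF.FFFFFF......)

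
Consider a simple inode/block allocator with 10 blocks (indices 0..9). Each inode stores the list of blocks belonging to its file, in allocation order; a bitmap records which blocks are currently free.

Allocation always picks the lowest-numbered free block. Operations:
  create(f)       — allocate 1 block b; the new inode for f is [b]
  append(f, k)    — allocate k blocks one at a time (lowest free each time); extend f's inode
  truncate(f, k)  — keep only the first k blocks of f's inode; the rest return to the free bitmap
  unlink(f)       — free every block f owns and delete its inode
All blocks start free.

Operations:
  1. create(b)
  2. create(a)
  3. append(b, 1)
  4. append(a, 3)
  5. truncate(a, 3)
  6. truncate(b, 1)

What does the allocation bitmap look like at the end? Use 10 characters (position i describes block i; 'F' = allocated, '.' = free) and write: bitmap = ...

bitmap = FF.FF.....

[1] create(b) — b=0 (map F.........)
[2] create(a) — a=1 b=0 (map FF........)
[3] append(b, 1) — a=1 b=0,2 (map FFF.......)
[4] append(a, 3) — a=1,3,4,5 b=0,2 (map FFFFFF....)
[5] truncate(a, 3) — a=1,3,4 b=0,2 (map FFFFF.....)
[6] truncate(b, 1) — a=1,3,4 b=0 (map FF.FF.....)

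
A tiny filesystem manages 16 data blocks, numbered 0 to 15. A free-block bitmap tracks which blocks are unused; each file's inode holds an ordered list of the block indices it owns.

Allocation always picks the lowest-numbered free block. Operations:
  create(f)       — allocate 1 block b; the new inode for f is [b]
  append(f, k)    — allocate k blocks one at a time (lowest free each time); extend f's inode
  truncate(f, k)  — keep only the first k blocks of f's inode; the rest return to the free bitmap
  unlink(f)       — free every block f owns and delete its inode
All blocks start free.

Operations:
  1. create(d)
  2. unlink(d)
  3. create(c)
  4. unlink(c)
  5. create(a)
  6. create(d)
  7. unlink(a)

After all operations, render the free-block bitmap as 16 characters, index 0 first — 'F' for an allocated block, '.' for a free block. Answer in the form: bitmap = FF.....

bitmap = .F..............

create(d): bitmap=F............... | d=[0]
unlink(d): bitmap=................ | 
create(c): bitmap=F............... | c=[0]
unlink(c): bitmap=................ | 
create(a): bitmap=F............... | a=[0]
create(d): bitmap=FF.............. | a=[0] d=[1]
unlink(a): bitmap=.F.............. | d=[1]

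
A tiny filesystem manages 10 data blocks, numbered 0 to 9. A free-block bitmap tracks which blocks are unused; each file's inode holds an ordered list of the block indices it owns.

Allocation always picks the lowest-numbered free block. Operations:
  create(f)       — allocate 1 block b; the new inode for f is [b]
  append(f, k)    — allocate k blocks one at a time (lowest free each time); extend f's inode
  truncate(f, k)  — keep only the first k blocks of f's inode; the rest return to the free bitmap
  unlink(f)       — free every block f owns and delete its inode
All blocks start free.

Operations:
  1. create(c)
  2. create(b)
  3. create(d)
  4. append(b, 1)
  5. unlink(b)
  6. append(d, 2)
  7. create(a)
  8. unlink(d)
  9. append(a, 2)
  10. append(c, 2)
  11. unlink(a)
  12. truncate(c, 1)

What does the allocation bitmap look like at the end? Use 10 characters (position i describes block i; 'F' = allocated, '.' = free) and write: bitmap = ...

bitmap = F.........

create(c): bitmap=F......... | c=[0]
create(b): bitmap=FF........ | b=[1] c=[0]
create(d): bitmap=FFF....... | b=[1] c=[0] d=[2]
append(b, 1): bitmap=FFFF...... | b=[1, 3] c=[0] d=[2]
unlink(b): bitmap=F.F....... | c=[0] d=[2]
append(d, 2): bitmap=FFFF...... | c=[0] d=[2, 1, 3]
create(a): bitmap=FFFFF..... | a=[4] c=[0] d=[2, 1, 3]
unlink(d): bitmap=F...F..... | a=[4] c=[0]
append(a, 2): bitmap=FFF.F..... | a=[4, 1, 2] c=[0]
append(c, 2): bitmap=FFFFFF.... | a=[4, 1, 2] c=[0, 3, 5]
unlink(a): bitmap=F..F.F.... | c=[0, 3, 5]
truncate(c, 1): bitmap=F......... | c=[0]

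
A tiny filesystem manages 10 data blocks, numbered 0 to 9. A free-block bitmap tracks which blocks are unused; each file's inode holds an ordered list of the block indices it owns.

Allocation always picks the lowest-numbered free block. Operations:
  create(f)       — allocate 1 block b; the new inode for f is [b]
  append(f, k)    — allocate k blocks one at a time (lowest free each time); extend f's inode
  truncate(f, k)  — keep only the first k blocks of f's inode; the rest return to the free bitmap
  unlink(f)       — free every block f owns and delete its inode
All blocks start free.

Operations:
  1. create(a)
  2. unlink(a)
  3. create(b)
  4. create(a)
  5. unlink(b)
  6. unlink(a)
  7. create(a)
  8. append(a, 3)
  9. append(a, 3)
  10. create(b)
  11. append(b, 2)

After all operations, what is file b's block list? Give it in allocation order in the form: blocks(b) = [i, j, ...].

blocks(b) = [7, 8, 9]

[1] create(a) — a=0 (map F.........)
[2] unlink(a) —  (map ..........)
[3] create(b) — b=0 (map F.........)
[4] create(a) — a=1 b=0 (map FF........)
[5] unlink(b) — a=1 (map .F........)
[6] unlink(a) —  (map ..........)
[7] create(a) — a=0 (map F.........)
[8] append(a, 3) — a=0,1,2,3 (map FFFF......)
[9] append(a, 3) — a=0,1,2,3,4,5,6 (map FFFFFFF...)
[10] create(b) — a=0,1,2,3,4,5,6 b=7 (map FFFFFFFF..)
[11] append(b, 2) — a=0,1,2,3,4,5,6 b=7,8,9 (map FFFFFFFFFF)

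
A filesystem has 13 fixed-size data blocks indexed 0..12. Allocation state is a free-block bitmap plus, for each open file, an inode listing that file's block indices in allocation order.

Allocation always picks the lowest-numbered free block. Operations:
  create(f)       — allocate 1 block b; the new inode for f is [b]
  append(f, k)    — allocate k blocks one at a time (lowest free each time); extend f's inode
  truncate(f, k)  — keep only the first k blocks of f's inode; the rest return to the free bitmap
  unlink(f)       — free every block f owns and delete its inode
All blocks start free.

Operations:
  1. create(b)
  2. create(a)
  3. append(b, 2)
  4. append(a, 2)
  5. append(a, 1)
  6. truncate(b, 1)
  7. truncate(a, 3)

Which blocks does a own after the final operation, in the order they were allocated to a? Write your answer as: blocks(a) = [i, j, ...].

blocks(a) = [1, 4, 5]

[1] create(b) — b=0 (map F............)
[2] create(a) — a=1 b=0 (map FF...........)
[3] append(b, 2) — a=1 b=0,2,3 (map FFFF.........)
[4] append(a, 2) — a=1,4,5 b=0,2,3 (map FFFFFF.......)
[5] append(a, 1) — a=1,4,5,6 b=0,2,3 (map FFFFFFF......)
[6] truncate(b, 1) — a=1,4,5,6 b=0 (map FF..FFF......)
[7] truncate(a, 3) — a=1,4,5 b=0 (map FF..FF.......)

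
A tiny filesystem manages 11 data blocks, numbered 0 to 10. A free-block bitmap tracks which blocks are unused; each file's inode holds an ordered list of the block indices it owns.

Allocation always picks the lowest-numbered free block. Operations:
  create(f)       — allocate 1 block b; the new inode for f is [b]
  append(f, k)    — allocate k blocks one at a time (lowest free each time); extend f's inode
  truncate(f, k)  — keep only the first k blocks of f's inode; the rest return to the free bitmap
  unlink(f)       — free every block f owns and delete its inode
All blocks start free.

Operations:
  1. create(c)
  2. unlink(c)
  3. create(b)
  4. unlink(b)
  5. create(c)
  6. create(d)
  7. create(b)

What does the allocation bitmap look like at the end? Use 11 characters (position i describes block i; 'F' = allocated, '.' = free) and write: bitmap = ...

[1] create(c) — c=0 (map F..........)
[2] unlink(c) —  (map ...........)
[3] create(b) — b=0 (map F..........)
[4] unlink(b) —  (map ...........)
[5] create(c) — c=0 (map F..........)
[6] create(d) — c=0 d=1 (map FF.........)
[7] create(b) — b=2 c=0 d=1 (map FFF........)

bitmap = FFF........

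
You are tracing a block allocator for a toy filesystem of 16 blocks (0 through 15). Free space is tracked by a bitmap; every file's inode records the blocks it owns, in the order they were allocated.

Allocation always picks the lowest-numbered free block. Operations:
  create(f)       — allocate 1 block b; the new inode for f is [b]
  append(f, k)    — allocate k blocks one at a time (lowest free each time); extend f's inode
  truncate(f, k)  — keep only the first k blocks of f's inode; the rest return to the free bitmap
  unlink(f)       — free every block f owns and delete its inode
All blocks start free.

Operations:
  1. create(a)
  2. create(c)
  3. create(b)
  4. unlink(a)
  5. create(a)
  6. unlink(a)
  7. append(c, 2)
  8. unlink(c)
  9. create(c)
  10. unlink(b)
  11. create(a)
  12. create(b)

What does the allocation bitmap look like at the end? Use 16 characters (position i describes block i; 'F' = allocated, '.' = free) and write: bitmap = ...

[1] create(a) — a=0 (map F...............)
[2] create(c) — a=0 c=1 (map FF..............)
[3] create(b) — a=0 b=2 c=1 (map FFF.............)
[4] unlink(a) — b=2 c=1 (map .FF.............)
[5] create(a) — a=0 b=2 c=1 (map FFF.............)
[6] unlink(a) — b=2 c=1 (map .FF.............)
[7] append(c, 2) — b=2 c=1,0,3 (map FFFF............)
[8] unlink(c) — b=2 (map ..F.............)
[9] create(c) — b=2 c=0 (map F.F.............)
[10] unlink(b) — c=0 (map F...............)
[11] create(a) — a=1 c=0 (map FF..............)
[12] create(b) — a=1 b=2 c=0 (map FFF.............)

bitmap = FFF.............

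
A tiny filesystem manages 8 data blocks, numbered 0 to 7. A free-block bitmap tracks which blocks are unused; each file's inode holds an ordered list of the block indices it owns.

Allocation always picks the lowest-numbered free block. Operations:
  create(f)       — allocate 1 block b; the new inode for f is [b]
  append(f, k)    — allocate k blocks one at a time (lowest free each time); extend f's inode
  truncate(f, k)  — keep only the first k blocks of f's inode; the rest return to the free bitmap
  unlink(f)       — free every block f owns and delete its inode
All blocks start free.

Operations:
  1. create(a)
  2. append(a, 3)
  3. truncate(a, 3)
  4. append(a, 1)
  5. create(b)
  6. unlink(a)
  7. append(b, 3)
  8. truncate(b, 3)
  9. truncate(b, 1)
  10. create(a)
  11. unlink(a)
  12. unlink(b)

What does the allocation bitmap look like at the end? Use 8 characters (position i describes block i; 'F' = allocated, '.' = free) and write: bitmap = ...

create(a): bitmap=F....... | a=[0]
append(a, 3): bitmap=FFFF.... | a=[0, 1, 2, 3]
truncate(a, 3): bitmap=FFF..... | a=[0, 1, 2]
append(a, 1): bitmap=FFFF.... | a=[0, 1, 2, 3]
create(b): bitmap=FFFFF... | a=[0, 1, 2, 3] b=[4]
unlink(a): bitmap=....F... | b=[4]
append(b, 3): bitmap=FFF.F... | b=[4, 0, 1, 2]
truncate(b, 3): bitmap=FF..F... | b=[4, 0, 1]
truncate(b, 1): bitmap=....F... | b=[4]
create(a): bitmap=F...F... | a=[0] b=[4]
unlink(a): bitmap=....F... | b=[4]
unlink(b): bitmap=........ | 

bitmap = ........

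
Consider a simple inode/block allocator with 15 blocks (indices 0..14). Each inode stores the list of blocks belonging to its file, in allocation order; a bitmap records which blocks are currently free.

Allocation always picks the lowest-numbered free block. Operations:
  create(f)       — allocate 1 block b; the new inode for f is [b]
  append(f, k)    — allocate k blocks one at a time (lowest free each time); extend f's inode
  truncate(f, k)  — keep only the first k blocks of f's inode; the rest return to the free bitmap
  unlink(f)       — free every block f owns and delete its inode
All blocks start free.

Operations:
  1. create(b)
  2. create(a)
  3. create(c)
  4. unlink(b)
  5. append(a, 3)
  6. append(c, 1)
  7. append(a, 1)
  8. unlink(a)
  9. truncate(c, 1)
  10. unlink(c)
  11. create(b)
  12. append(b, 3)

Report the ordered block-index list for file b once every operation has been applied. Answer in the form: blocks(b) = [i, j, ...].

blocks(b) = [0, 1, 2, 3]

create(b): bitmap=F.............. | b=[0]
create(a): bitmap=FF............. | a=[1] b=[0]
create(c): bitmap=FFF............ | a=[1] b=[0] c=[2]
unlink(b): bitmap=.FF............ | a=[1] c=[2]
append(a, 3): bitmap=FFFFF.......... | a=[1, 0, 3, 4] c=[2]
append(c, 1): bitmap=FFFFFF......... | a=[1, 0, 3, 4] c=[2, 5]
append(a, 1): bitmap=FFFFFFF........ | a=[1, 0, 3, 4, 6] c=[2, 5]
unlink(a): bitmap=..F..F......... | c=[2, 5]
truncate(c, 1): bitmap=..F............ | c=[2]
unlink(c): bitmap=............... | 
create(b): bitmap=F.............. | b=[0]
append(b, 3): bitmap=FFFF........... | b=[0, 1, 2, 3]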